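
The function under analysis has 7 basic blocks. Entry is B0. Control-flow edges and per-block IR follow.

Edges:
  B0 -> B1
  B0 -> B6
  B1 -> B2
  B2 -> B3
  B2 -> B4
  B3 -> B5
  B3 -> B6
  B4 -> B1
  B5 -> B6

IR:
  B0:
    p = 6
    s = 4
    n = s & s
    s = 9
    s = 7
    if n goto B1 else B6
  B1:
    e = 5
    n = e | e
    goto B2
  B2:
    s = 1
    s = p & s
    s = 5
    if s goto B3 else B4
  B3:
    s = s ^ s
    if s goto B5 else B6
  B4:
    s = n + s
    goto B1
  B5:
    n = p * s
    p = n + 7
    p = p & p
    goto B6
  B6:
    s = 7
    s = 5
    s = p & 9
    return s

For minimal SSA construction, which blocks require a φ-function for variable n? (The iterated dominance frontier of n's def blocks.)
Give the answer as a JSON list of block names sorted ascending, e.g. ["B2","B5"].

Answer: ["B1", "B6"]

Working:
idom tree: B1←B0 B2←B1 B3←B2 B4←B2 B5←B3 B6←B0
Dom∩ at merges:
  B1: preds {B0,B4}: {B0} ∩ {B0,B1,B2,B4} = {B0}; idom=B0
  B6: preds {B0,B3,B5}: {B0} ∩ {B0,B1,B2,B3} ∩ {B0,B1,B2,B3,B5} = {B0}; idom=B0

DF walk-up:
  B1←B0: walk · to B0
  B1←B4: walk B4→B2→B1 to B0
  B6←B0: walk · to B0
  B6←B3: walk B3→B2→B1 to B0
  B6←B5: walk B5→B3→B2→B1 to B0
  B0: DF=∅
  B1: DF={B1,B6}
  B2: DF={B1,B6}
  B3: DF={B6}
  B4: DF={B1}
  B5: DF={B6}
  B6: DF=∅

φ for n: defs {B0,B1,B5}
  DF⁺ = {B1,B6}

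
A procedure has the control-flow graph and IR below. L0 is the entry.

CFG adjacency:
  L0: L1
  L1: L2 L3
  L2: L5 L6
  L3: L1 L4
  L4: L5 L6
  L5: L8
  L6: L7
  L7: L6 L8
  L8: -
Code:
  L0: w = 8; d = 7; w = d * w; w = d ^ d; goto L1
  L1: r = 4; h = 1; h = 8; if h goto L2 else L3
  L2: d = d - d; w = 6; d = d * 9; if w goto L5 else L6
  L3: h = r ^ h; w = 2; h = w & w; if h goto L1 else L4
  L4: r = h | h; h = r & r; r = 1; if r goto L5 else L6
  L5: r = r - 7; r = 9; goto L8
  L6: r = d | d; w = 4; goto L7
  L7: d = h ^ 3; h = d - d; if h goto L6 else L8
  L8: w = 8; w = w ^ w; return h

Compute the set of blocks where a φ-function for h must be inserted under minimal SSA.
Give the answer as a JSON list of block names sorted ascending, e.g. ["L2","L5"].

Answer: ["L1", "L5", "L6", "L8"]

Working:
idom tree: L1←L0 L2←L1 L3←L1 L4←L3 L5←L1 L6←L1 L7←L6 L8←L1
Dom at joins:
  L1: preds {L0,L3}: {L0} ∩ {L0,L1,L3} = {L0}; idom=L0
  L5: preds {L2,L4}: {L0,L1,L2} ∩ {L0,L1,L3,L4} = {L0,L1}; idom=L1
  L6: preds {L2,L4,L7}: {L0,L1,L2} ∩ {L0,L1,L3,L4} ∩ {L0,L1,L6,L7} = {L0,L1}; idom=L1
  L8: preds {L5,L7}: {L0,L1,L5} ∩ {L0,L1,L6,L7} = {L0,L1}; idom=L1

Frontier:
  L1←L0: walk · to L0
  L1←L3: walk L3→L1 to L0
  L5←L2: walk L2 to L1
  L5←L4: walk L4→L3 to L1
  L6←L2: walk L2 to L1
  L6←L4: walk L4→L3 to L1
  L6←L7: walk L7→L6 to L1
  L8←L5: walk L5 to L1
  L8←L7: walk L7→L6 to L1
  L0 → ∅
  L1 → {L1}
  L2 → {L5,L6}
  L3 → {L1,L5,L6}
  L4 → {L5,L6}
  L5 → {L8}
  L6 → {L6,L8}
  L7 → {L6,L8}
  L8 → ∅

φ for h: defs {L1,L3,L4,L7}
  DF⁺ = {L1,L5,L6,L8}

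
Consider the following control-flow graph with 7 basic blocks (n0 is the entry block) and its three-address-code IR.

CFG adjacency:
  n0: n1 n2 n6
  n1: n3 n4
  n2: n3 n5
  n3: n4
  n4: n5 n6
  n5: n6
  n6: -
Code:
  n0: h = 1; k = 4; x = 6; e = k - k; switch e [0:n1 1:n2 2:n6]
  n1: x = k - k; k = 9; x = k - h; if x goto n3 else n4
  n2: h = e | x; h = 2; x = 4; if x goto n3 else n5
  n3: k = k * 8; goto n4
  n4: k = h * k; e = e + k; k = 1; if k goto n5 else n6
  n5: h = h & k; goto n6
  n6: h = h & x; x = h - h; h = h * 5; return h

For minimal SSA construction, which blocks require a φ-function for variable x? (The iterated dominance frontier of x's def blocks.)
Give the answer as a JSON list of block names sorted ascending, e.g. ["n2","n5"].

Answer: ["n3", "n4", "n5", "n6"]

Analysis:
idom tree: n1←n0 n2←n0 n3←n0 n4←n0 n5←n0 n6←n0
Join-block Dom:
  n3: preds {n1,n2}: {n0,n1} ∩ {n0,n2} = {n0}; idom=n0
  n4: preds {n1,n3}: {n0,n1} ∩ {n0,n3} = {n0}; idom=n0
  n5: preds {n2,n4}: {n0,n2} ∩ {n0,n4} = {n0}; idom=n0
  n6: preds {n0,n4,n5}: {n0} ∩ {n0,n4} ∩ {n0,n5} = {n0}; idom=n0

Frontier:
  join n3 pred n1: n1 stop@n0
  join n3 pred n2: n2 stop@n0
  join n4 pred n1: n1 stop@n0
  join n4 pred n3: n3 stop@n0
  join n5 pred n2: n2 stop@n0
  join n5 pred n4: n4 stop@n0
  join n6 pred n0: · stop@n0
  join n6 pred n4: n4 stop@n0
  join n6 pred n5: n5 stop@n0
  n0: DF=∅
  n1: DF={n3,n4}
  n2: DF={n3,n5}
  n3: DF={n4}
  n4: DF={n5,n6}
  n5: DF={n6}
  n6: DF=∅

φ for x: defs {n0,n1,n2,n6}
  DF⁺ = {n3,n4,n5,n6}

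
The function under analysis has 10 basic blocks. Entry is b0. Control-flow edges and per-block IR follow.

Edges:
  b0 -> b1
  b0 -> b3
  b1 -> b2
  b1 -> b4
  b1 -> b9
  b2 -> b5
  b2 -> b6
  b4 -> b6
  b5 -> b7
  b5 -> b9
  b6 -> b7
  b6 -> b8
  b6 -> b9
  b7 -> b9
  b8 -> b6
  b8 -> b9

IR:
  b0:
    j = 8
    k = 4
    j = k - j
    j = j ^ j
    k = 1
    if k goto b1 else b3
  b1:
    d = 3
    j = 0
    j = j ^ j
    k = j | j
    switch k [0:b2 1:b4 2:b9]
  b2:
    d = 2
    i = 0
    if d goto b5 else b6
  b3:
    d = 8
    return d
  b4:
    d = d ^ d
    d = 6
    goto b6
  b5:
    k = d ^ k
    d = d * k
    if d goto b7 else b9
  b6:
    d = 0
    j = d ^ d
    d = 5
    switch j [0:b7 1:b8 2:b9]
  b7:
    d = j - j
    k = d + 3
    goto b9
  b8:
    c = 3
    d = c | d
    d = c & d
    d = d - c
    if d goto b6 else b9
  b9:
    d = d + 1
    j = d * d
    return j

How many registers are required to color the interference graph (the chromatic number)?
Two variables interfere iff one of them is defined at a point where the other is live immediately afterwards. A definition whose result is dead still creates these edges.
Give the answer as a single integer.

Per-block:
  b0 def {j,k} use ∅
  b1 def {d,j,k} use ∅
  b2 def {d,i} use ∅
  b3 def {d} use ∅
  b4 def {d} use {d}
  b5 def {d,k} use {d,k}
  b6 def {d,j} use ∅
  b7 def {d,k} use {j}
  b8 def {c,d} use {d}
  b9 def {d,j} use {d}

Backward fixpoint:
  b0 li=∅ lo=∅
  b1 li=∅ lo={d,j,k}
  b2 li={j,k} lo={d,j,k}
  b3 li=∅ lo=∅
  b4 li={d} lo=∅
  b5 li={d,j,k} lo={d,j}
  b6 li=∅ lo={d,j}
  b7 li={j} lo={d}
  b8 li={d} lo={d}
  b9 li={d} lo=∅

Interfere edges:
  c↔{d}
  d↔{c,i,j,k}
  i↔{d,j,k}
  j↔{d,i,k}
  k↔{d,i,j}

Colouring:
  lower bound: {d,i,j,k} mutually conflict ⇒ χ ≥ 4
  4-colouring: R0={d}  R1={c,i}  R2={j}  R3={k}
  χ = 4

Answer: 4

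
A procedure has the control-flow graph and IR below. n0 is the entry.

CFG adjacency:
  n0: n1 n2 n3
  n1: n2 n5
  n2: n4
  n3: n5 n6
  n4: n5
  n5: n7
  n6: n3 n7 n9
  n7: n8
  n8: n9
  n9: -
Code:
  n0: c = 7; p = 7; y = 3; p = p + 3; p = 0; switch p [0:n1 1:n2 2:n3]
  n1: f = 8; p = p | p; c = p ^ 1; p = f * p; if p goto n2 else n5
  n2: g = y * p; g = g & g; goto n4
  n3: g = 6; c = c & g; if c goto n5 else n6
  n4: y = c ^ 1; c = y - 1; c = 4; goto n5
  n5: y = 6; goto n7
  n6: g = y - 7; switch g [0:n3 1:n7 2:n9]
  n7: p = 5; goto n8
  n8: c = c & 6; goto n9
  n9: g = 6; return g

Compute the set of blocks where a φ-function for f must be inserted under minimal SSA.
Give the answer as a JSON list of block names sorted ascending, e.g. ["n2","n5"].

idom tree: n1←n0 n2←n0 n3←n0 n4←n2 n5←n0 n6←n3 n7←n0 n8←n7 n9←n0
Dom∩ at merges:
  n2: preds {n0,n1}: {n0} ∩ {n0,n1} = {n0}; idom=n0
  n3: preds {n0,n6}: {n0} ∩ {n0,n3,n6} = {n0}; idom=n0
  n5: preds {n1,n3,n4}: {n0,n1} ∩ {n0,n3} ∩ {n0,n2,n4} = {n0}; idom=n0
  n7: preds {n5,n6}: {n0,n5} ∩ {n0,n3,n6} = {n0}; idom=n0
  n9: preds {n6,n8}: {n0,n3,n6} ∩ {n0,n7,n8} = {n0}; idom=n0

DF derivation:
  join n2 pred n0: · stop@n0
  join n2 pred n1: n1 stop@n0
  join n3 pred n0: · stop@n0
  join n3 pred n6: n6→n3 stop@n0
  join n5 pred n1: n1 stop@n0
  join n5 pred n3: n3 stop@n0
  join n5 pred n4: n4→n2 stop@n0
  join n7 pred n5: n5 stop@n0
  join n7 pred n6: n6→n3 stop@n0
  join n9 pred n6: n6→n3 stop@n0
  join n9 pred n8: n8→n7 stop@n0
  DF(n0)=∅
  DF(n1)={n2,n5}
  DF(n2)={n5}
  DF(n3)={n3,n5,n7,n9}
  DF(n4)={n5}
  DF(n5)={n7}
  DF(n6)={n3,n7,n9}
  DF(n7)={n9}
  DF(n8)={n9}
  DF(n9)=∅

φ for f: defs {n1}
  DF⁺ = {n2,n5,n7,n9}

Answer: ["n2", "n5", "n7", "n9"]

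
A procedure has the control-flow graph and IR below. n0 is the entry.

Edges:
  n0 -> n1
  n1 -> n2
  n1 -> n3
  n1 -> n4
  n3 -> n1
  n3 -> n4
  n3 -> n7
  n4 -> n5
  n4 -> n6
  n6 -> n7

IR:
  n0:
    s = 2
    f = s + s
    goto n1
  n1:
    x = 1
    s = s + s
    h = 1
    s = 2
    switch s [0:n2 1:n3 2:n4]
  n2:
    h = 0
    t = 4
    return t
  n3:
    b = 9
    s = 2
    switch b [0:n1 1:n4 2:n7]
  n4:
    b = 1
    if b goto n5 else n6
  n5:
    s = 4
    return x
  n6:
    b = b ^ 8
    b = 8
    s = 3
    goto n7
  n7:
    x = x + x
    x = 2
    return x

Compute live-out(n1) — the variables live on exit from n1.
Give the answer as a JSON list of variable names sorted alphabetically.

def/use:
  n0: def={f,s} ue=∅
  n1: def={h,s,x} ue={s}
  n2: def={h,t} ue=∅
  n3: def={b,s} ue=∅
  n4: def={b} ue=∅
  n5: def={s} ue={x}
  n6: def={b,s} ue={b}
  n7: def={x} ue={x}

Live sets:
  n0: in=∅ out={s}
  n1: in={s} out={x}
  n2: in=∅ out=∅
  n3: in={x} out={s,x}
  n4: in={x} out={b,x}
  n5: in={x} out=∅
  n6: in={b,x} out={x}
  n7: in={x} out=∅

live-out(n1) = ["x"]

Answer: ["x"]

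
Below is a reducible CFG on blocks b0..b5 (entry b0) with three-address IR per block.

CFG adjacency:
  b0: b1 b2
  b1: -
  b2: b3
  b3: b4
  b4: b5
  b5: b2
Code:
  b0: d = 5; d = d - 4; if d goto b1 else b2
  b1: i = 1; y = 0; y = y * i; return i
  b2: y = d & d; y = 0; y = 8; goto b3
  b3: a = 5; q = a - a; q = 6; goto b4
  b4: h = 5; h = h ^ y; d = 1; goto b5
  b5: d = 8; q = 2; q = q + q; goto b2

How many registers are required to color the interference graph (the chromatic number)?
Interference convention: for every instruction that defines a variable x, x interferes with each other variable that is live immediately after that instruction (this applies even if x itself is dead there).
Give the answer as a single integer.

Per-block:
  b0 def {d} use ∅
  b1 def {i,y} use ∅
  b2 def {y} use {d}
  b3 def {a,q} use ∅
  b4 def {d,h} use {y}
  b5 def {d,q} use ∅

Liveness:
  b0: in=∅ out={d}
  b1: in=∅ out=∅
  b2: in={d} out={y}
  b3: in={y} out={y}
  b4: in={y} out=∅
  b5: in=∅ out={d}

Interfere edges:
  a: {y}
  d: {q}
  h: {y}
  i: {y}
  q: {d,y}
  y: {a,h,i,q}

Registers:
  clique {a,y} ⇒ need ≥ 2
  assign a→R1 d→R0 h→R1 i→R1 q→R1 y→R0 — no edge inside a register ⇒ χ ≤ 2
  χ = 2

Answer: 2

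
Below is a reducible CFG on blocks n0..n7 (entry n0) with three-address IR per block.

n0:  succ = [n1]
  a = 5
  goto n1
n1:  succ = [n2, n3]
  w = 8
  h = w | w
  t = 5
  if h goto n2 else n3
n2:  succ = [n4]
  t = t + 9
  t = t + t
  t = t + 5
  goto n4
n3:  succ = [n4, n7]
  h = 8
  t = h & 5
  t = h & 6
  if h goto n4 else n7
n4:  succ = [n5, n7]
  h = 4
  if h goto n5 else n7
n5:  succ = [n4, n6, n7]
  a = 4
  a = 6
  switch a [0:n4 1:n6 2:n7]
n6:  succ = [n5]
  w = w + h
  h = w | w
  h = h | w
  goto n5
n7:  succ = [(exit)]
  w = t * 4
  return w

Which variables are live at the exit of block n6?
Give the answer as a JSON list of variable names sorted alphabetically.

Answer: ["h", "t", "w"]

Working:
Per-block:
  n0: {a} / ∅
  n1: {h,t,w} / ∅
  n2: {t} / {t}
  n3: {h,t} / ∅
  n4: {h} / ∅
  n5: {a} / ∅
  n6: {h,w} / {h,w}
  n7: {w} / {t}

Live sets:
  n0 li=∅ lo=∅
  n1 li=∅ lo={t,w}
  n2 li={t,w} lo={t,w}
  n3 li={w} lo={t,w}
  n4 li={t,w} lo={h,t,w}
  n5 li={h,t,w} lo={h,t,w}
  n6 li={h,t,w} lo={h,t,w}
  n7 li={t} lo=∅

live-out(n6) = ["h", "t", "w"]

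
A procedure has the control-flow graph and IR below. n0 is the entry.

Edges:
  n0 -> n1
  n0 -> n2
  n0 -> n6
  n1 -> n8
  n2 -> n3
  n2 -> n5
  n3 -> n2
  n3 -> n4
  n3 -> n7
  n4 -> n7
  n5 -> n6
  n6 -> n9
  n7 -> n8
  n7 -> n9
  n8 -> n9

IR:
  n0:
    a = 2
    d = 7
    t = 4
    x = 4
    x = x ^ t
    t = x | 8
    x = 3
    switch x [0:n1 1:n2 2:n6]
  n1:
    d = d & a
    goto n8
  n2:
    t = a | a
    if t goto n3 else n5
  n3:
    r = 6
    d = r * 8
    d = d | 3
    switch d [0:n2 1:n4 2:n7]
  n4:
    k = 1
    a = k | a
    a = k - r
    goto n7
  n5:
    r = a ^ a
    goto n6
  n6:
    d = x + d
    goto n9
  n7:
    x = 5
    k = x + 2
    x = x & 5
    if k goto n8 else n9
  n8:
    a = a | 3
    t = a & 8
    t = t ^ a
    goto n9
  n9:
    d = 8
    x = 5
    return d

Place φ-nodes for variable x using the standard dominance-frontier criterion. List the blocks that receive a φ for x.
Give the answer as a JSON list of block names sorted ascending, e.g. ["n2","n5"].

idom tree: n1←n0 n2←n0 n3←n2 n4←n3 n5←n2 n6←n0 n7←n3 n8←n0 n9←n0
Dom∩ at merges:
  n2: preds {n0,n3}: {n0} ∩ {n0,n2,n3} = {n0}; idom=n0
  n6: preds {n0,n5}: {n0} ∩ {n0,n2,n5} = {n0}; idom=n0
  n7: preds {n3,n4}: {n0,n2,n3} ∩ {n0,n2,n3,n4} = {n0,n2,n3}; idom=n3
  n8: preds {n1,n7}: {n0,n1} ∩ {n0,n2,n3,n7} = {n0}; idom=n0
  n9: preds {n6,n7,n8}: {n0,n6} ∩ {n0,n2,n3,n7} ∩ {n0,n8} = {n0}; idom=n0

DF walk-up:
  join n2 pred n0: · stop@n0
  join n2 pred n3: n3→n2 stop@n0
  join n6 pred n0: · stop@n0
  join n6 pred n5: n5→n2 stop@n0
  join n7 pred n3: · stop@n3
  join n7 pred n4: n4 stop@n3
  join n8 pred n1: n1 stop@n0
  join n8 pred n7: n7→n3→n2 stop@n0
  join n9 pred n6: n6 stop@n0
  join n9 pred n7: n7→n3→n2 stop@n0
  join n9 pred n8: n8 stop@n0
  n0 → ∅
  n1 → {n8}
  n2 → {n2,n6,n8,n9}
  n3 → {n2,n8,n9}
  n4 → {n7}
  n5 → {n6}
  n6 → {n9}
  n7 → {n8,n9}
  n8 → {n9}
  n9 → ∅

φ for x: defs {n0,n7,n9}
  DF⁺ = {n8,n9}

Answer: ["n8", "n9"]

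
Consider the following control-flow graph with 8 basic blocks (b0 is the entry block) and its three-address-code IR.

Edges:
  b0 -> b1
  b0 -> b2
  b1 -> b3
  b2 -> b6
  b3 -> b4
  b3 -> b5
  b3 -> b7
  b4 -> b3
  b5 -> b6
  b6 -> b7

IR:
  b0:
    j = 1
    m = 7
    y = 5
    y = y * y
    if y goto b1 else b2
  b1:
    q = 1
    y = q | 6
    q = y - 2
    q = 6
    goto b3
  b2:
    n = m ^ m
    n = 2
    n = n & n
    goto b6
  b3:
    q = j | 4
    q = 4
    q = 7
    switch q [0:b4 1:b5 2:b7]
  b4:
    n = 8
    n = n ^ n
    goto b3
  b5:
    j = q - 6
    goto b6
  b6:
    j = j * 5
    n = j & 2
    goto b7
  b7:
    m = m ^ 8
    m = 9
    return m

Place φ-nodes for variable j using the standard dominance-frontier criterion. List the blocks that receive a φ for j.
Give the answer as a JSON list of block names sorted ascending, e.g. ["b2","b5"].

idom tree: b1←b0 b2←b0 b3←b1 b4←b3 b5←b3 b6←b0 b7←b0
Dom at joins:
  b3: preds {b1,b4}: {b0,b1} ∩ {b0,b1,b3,b4} = {b0,b1}; idom=b1
  b6: preds {b2,b5}: {b0,b2} ∩ {b0,b1,b3,b5} = {b0}; idom=b0
  b7: preds {b3,b6}: {b0,b1,b3} ∩ {b0,b6} = {b0}; idom=b0

DF derivation:
  join b3 pred b1: · stop@b1
  join b3 pred b4: b4→b3 stop@b1
  join b6 pred b2: b2 stop@b0
  join b6 pred b5: b5→b3→b1 stop@b0
  join b7 pred b3: b3→b1 stop@b0
  join b7 pred b6: b6 stop@b0
  b0 → ∅
  b1 → {b6,b7}
  b2 → {b6}
  b3 → {b3,b6,b7}
  b4 → {b3}
  b5 → {b6}
  b6 → {b7}
  b7 → ∅

φ for j: defs {b0,b5,b6}
  DF⁺ = {b6,b7}

Answer: ["b6", "b7"]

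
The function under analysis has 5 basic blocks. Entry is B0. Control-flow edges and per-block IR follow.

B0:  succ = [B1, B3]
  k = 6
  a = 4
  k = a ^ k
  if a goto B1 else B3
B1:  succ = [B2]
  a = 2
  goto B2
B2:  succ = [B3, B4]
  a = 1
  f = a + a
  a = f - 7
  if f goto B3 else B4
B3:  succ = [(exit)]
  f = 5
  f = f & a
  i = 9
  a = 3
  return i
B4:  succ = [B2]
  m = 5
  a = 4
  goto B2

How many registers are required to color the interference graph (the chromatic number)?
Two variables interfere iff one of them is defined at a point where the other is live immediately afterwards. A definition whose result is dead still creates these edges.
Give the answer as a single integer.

def/use:
  B0: {a,k} / ∅
  B1: {a} / ∅
  B2: {a,f} / ∅
  B3: {a,f,i} / {a}
  B4: {a,m} / ∅

Liveness:
  B0: in=∅ out={a}
  B1: in=∅ out=∅
  B2: in=∅ out={a}
  B3: in={a} out=∅
  B4: in=∅ out=∅

Interfere edges:
  a — {f,i,k}
  f — {a}
  i — {a}
  k — {a}
  m — ∅

Colouring:
  clique {a,f} ⇒ need ≥ 2
  assign a→r0 f→r1 i→r1 k→r1 m→r0 — no edge inside a register ⇒ χ ≤ 2
  χ = 2

Answer: 2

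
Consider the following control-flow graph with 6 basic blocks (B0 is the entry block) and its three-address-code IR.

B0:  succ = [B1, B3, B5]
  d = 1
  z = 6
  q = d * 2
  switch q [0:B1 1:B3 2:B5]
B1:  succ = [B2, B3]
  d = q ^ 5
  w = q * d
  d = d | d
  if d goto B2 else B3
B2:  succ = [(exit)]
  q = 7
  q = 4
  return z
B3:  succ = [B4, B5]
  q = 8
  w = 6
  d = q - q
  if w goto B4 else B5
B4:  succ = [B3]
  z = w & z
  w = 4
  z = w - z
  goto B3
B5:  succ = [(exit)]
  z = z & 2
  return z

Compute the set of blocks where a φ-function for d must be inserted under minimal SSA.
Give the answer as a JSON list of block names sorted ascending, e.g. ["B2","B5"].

Answer: ["B3", "B5"]

Derivation:
idom tree: B1←B0 B2←B1 B3←B0 B4←B3 B5←B0
Join-block Dom:
  B3: preds {B0,B1,B4}: {B0} ∩ {B0,B1} ∩ {B0,B3,B4} = {B0}; idom=B0
  B5: preds {B0,B3}: {B0} ∩ {B0,B3} = {B0}; idom=B0

Frontier:
  join B3 pred B0: · stop@B0
  join B3 pred B1: B1 stop@B0
  join B3 pred B4: B4→B3 stop@B0
  join B5 pred B0: · stop@B0
  join B5 pred B3: B3 stop@B0
  B0: DF=∅
  B1: DF={B3}
  B2: DF=∅
  B3: DF={B3,B5}
  B4: DF={B3}
  B5: DF=∅

φ for d: defs {B0,B1,B3}
  DF⁺ = {B3,B5}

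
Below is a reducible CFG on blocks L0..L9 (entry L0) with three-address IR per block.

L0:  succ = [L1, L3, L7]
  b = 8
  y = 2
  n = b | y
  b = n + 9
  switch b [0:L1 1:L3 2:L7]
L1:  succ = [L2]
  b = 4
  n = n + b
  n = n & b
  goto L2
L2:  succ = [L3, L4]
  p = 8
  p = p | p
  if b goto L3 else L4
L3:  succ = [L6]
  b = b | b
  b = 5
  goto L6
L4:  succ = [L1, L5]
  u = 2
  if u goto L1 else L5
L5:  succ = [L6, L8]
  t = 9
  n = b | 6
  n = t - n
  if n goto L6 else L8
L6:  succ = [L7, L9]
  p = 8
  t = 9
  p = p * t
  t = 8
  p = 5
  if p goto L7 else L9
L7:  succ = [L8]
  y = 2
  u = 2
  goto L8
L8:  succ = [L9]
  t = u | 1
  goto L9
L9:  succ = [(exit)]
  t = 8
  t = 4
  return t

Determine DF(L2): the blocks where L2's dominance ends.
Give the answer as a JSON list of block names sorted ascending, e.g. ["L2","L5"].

idom tree: L1←L0 L2←L1 L3←L0 L4←L2 L5←L4 L6←L0 L7←L0 L8←L0 L9←L0
Dom at joins:
  L1: preds {L0,L4}: {L0} ∩ {L0,L1,L2,L4} = {L0}; idom=L0
  L3: preds {L0,L2}: {L0} ∩ {L0,L1,L2} = {L0}; idom=L0
  L6: preds {L3,L5}: {L0,L3} ∩ {L0,L1,L2,L4,L5} = {L0}; idom=L0
  L7: preds {L0,L6}: {L0} ∩ {L0,L6} = {L0}; idom=L0
  L8: preds {L5,L7}: {L0,L1,L2,L4,L5} ∩ {L0,L7} = {L0}; idom=L0
  L9: preds {L6,L8}: {L0,L6} ∩ {L0,L8} = {L0}; idom=L0

DF derivation:
  join L1 pred L0: · stop@L0
  join L1 pred L4: L4→L2→L1 stop@L0
  join L3 pred L0: · stop@L0
  join L3 pred L2: L2→L1 stop@L0
  join L6 pred L3: L3 stop@L0
  join L6 pred L5: L5→L4→L2→L1 stop@L0
  join L7 pred L0: · stop@L0
  join L7 pred L6: L6 stop@L0
  join L8 pred L5: L5→L4→L2→L1 stop@L0
  join L8 pred L7: L7 stop@L0
  join L9 pred L6: L6 stop@L0
  join L9 pred L8: L8 stop@L0
  L0 → ∅
  L1 → {L1,L3,L6,L8}
  L2 → {L1,L3,L6,L8}
  L3 → {L6}
  L4 → {L1,L6,L8}
  L5 → {L6,L8}
  L6 → {L7,L9}
  L7 → {L8}
  L8 → {L9}
  L9 → ∅

DF(L2) = ["L1", "L3", "L6", "L8"]

Answer: ["L1", "L3", "L6", "L8"]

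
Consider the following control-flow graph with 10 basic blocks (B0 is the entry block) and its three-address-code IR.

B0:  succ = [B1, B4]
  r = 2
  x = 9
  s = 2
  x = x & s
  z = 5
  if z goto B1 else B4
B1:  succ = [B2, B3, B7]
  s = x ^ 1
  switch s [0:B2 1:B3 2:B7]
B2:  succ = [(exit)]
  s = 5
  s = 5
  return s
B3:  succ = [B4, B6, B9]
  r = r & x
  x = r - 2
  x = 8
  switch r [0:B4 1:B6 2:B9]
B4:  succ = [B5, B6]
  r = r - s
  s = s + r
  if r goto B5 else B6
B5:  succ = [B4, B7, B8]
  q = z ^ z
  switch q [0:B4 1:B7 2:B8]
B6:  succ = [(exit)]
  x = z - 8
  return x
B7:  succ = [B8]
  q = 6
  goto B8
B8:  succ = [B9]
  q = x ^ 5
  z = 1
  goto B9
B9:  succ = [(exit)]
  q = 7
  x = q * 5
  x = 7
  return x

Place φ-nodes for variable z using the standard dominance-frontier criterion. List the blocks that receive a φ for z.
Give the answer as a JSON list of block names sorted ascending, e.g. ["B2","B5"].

Answer: ["B9"]

Analysis:
idom tree: B1←B0 B2←B1 B3←B1 B4←B0 B5←B4 B6←B0 B7←B0 B8←B0 B9←B0
Join-block Dom:
  B4: preds {B0,B3,B5}: {B0} ∩ {B0,B1,B3} ∩ {B0,B4,B5} = {B0}; idom=B0
  B6: preds {B3,B4}: {B0,B1,B3} ∩ {B0,B4} = {B0}; idom=B0
  B7: preds {B1,B5}: {B0,B1} ∩ {B0,B4,B5} = {B0}; idom=B0
  B8: preds {B5,B7}: {B0,B4,B5} ∩ {B0,B7} = {B0}; idom=B0
  B9: preds {B3,B8}: {B0,B1,B3} ∩ {B0,B8} = {B0}; idom=B0

DF walk-up:
  B4←B0: walk · to B0
  B4←B3: walk B3→B1 to B0
  B4←B5: walk B5→B4 to B0
  B6←B3: walk B3→B1 to B0
  B6←B4: walk B4 to B0
  B7←B1: walk B1 to B0
  B7←B5: walk B5→B4 to B0
  B8←B5: walk B5→B4 to B0
  B8←B7: walk B7 to B0
  B9←B3: walk B3→B1 to B0
  B9←B8: walk B8 to B0
  DF(B0)=∅
  DF(B1)={B4,B6,B7,B9}
  DF(B2)=∅
  DF(B3)={B4,B6,B9}
  DF(B4)={B4,B6,B7,B8}
  DF(B5)={B4,B7,B8}
  DF(B6)=∅
  DF(B7)={B8}
  DF(B8)={B9}
  DF(B9)=∅

φ for z: defs {B0,B8}
  DF⁺ = {B9}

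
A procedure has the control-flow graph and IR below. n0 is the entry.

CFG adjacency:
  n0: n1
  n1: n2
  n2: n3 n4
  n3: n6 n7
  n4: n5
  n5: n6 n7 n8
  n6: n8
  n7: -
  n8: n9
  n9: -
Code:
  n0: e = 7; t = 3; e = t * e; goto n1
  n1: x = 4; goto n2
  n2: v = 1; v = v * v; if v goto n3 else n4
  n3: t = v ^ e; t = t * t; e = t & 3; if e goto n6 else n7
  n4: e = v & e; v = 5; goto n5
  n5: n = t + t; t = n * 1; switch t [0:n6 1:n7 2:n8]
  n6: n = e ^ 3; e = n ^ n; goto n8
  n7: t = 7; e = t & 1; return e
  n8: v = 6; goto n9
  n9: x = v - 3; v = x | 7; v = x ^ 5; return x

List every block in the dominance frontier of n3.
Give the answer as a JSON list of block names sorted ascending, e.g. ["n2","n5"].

Answer: ["n6", "n7"]

Analysis:
idom tree: n1←n0 n2←n1 n3←n2 n4←n2 n5←n4 n6←n2 n7←n2 n8←n2 n9←n8
Dom at joins:
  n6: preds {n3,n5}: {n0,n1,n2,n3} ∩ {n0,n1,n2,n4,n5} = {n0,n1,n2}; idom=n2
  n7: preds {n3,n5}: {n0,n1,n2,n3} ∩ {n0,n1,n2,n4,n5} = {n0,n1,n2}; idom=n2
  n8: preds {n5,n6}: {n0,n1,n2,n4,n5} ∩ {n0,n1,n2,n6} = {n0,n1,n2}; idom=n2

DF derivation:
  join n6 pred n3: n3 stop@n2
  join n6 pred n5: n5→n4 stop@n2
  join n7 pred n3: n3 stop@n2
  join n7 pred n5: n5→n4 stop@n2
  join n8 pred n5: n5→n4 stop@n2
  join n8 pred n6: n6 stop@n2
  DF(n0)=∅
  DF(n1)=∅
  DF(n2)=∅
  DF(n3)={n6,n7}
  DF(n4)={n6,n7,n8}
  DF(n5)={n6,n7,n8}
  DF(n6)={n8}
  DF(n7)=∅
  DF(n8)=∅
  DF(n9)=∅

DF(n3) = ["n6", "n7"]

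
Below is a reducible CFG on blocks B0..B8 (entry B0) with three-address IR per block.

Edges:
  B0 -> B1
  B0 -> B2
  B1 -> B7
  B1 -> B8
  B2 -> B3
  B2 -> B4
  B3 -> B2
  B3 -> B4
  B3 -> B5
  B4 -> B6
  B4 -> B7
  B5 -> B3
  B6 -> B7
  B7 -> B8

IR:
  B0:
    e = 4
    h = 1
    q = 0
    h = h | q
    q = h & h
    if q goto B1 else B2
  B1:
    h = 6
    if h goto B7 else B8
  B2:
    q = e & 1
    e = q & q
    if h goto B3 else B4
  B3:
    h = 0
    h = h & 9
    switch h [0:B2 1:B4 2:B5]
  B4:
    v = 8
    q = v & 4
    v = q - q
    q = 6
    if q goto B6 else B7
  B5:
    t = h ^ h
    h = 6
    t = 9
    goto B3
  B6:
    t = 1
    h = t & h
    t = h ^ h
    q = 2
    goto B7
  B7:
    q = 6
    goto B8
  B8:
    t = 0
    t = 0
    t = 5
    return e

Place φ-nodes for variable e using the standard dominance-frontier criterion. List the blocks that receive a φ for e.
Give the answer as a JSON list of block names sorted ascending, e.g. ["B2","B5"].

Answer: ["B2", "B7", "B8"]

Analysis:
idom tree: B1←B0 B2←B0 B3←B2 B4←B2 B5←B3 B6←B4 B7←B0 B8←B0
Dom at joins:
  B2: preds {B0,B3}: {B0} ∩ {B0,B2,B3} = {B0}; idom=B0
  B3: preds {B2,B5}: {B0,B2} ∩ {B0,B2,B3,B5} = {B0,B2}; idom=B2
  B4: preds {B2,B3}: {B0,B2} ∩ {B0,B2,B3} = {B0,B2}; idom=B2
  B7: preds {B1,B4,B6}: {B0,B1} ∩ {B0,B2,B4} ∩ {B0,B2,B4,B6} = {B0}; idom=B0
  B8: preds {B1,B7}: {B0,B1} ∩ {B0,B7} = {B0}; idom=B0

DF derivation:
  join B2 pred B0: · stop@B0
  join B2 pred B3: B3→B2 stop@B0
  join B3 pred B2: · stop@B2
  join B3 pred B5: B5→B3 stop@B2
  join B4 pred B2: · stop@B2
  join B4 pred B3: B3 stop@B2
  join B7 pred B1: B1 stop@B0
  join B7 pred B4: B4→B2 stop@B0
  join B7 pred B6: B6→B4→B2 stop@B0
  join B8 pred B1: B1 stop@B0
  join B8 pred B7: B7 stop@B0
  B0 → ∅
  B1 → {B7,B8}
  B2 → {B2,B7}
  B3 → {B2,B3,B4}
  B4 → {B7}
  B5 → {B3}
  B6 → {B7}
  B7 → {B8}
  B8 → ∅

φ for e: defs {B0,B2}
  DF⁺ = {B2,B7,B8}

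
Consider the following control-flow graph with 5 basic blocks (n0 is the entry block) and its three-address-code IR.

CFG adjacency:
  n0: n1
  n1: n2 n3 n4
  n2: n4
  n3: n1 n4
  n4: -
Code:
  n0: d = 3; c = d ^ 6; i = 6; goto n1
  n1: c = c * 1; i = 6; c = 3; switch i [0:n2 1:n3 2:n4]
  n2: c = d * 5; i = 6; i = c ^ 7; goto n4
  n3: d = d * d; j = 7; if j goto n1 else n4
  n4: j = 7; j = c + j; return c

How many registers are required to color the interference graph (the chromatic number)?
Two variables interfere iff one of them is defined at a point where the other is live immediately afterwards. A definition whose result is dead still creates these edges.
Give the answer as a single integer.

Answer: 3

Derivation:
def/use:
  n0: def={c,d,i} ue=∅
  n1: def={c,i} ue={c}
  n2: def={c,i} ue={d}
  n3: def={d,j} ue={d}
  n4: def={j} ue={c}

Liveness:
  n0 li=∅ lo={c,d}
  n1 li={c,d} lo={c,d}
  n2 li={d} lo={c}
  n3 li={c,d} lo={c,d}
  n4 li={c} lo=∅

Interfere edges:
  c — {d,i,j}
  d — {c,i,j}
  i — {c,d}
  j — {c,d}

Chromatic number:
  lower bound: {c,d,i} mutually conflict ⇒ χ ≥ 3
  assign c→R0 d→R1 i→R2 j→R2 — no edge inside a register ⇒ χ ≤ 3
  χ = 3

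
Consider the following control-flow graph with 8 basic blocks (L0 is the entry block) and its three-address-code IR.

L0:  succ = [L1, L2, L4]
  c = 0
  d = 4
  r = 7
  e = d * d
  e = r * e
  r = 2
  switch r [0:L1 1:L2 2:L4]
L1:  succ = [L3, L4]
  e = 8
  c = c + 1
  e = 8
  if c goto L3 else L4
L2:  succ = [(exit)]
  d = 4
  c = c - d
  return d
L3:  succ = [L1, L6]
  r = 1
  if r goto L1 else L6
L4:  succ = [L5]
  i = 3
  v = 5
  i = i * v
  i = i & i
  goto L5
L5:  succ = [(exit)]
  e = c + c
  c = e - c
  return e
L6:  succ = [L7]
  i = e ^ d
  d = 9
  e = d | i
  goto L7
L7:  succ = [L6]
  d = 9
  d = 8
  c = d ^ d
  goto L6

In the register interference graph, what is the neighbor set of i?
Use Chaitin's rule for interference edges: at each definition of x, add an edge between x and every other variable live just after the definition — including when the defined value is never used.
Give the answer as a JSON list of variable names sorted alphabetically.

Answer: ["c", "d", "v"]

Analysis:
def/use:
  L0: {c,d,e,r} / ∅
  L1: {c,e} / {c}
  L2: {c,d} / {c}
  L3: {r} / ∅
  L4: {i,v} / ∅
  L5: {c,e} / {c}
  L6: {d,e,i} / {d,e}
  L7: {c,d} / ∅

Live sets:
  live L0: ∅→{c,d}
  live L1: {c,d}→{c,d,e}
  live L2: {c}→∅
  live L3: {c,d,e}→{c,d,e}
  live L4: {c}→{c}
  live L5: {c}→∅
  live L6: {d,e}→{e}
  live L7: {e}→{d,e}

Interfere edges:
  c — {d,e,i,r,v}
  d — {c,e,i,r}
  e — {c,d,r}
  i — {c,d,v}
  r — {c,d,e}
  v — {c,i}

N(i) = ["c", "d", "v"]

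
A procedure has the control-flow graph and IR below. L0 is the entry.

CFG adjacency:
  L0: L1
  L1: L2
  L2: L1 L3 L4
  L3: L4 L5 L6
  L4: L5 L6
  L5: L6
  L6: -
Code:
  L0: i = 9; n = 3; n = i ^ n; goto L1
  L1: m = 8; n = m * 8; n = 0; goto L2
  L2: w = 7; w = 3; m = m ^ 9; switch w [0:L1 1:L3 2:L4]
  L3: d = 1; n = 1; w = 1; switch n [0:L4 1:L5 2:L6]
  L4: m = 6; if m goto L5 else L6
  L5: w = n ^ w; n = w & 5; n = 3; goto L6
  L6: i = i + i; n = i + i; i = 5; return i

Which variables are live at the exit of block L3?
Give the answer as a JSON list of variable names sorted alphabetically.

Per-block:
  L0 def {i,n} use ∅
  L1 def {m,n} use ∅
  L2 def {m,w} use {m}
  L3 def {d,n,w} use ∅
  L4 def {m} use ∅
  L5 def {n,w} use {n,w}
  L6 def {i,n} use {i}

Liveness:
  L0: in=∅ out={i}
  L1: in={i} out={i,m,n}
  L2: in={i,m,n} out={i,n,w}
  L3: in={i} out={i,n,w}
  L4: in={i,n,w} out={i,n,w}
  L5: in={i,n,w} out={i}
  L6: in={i} out=∅

live-out(L3) = ["i", "n", "w"]

Answer: ["i", "n", "w"]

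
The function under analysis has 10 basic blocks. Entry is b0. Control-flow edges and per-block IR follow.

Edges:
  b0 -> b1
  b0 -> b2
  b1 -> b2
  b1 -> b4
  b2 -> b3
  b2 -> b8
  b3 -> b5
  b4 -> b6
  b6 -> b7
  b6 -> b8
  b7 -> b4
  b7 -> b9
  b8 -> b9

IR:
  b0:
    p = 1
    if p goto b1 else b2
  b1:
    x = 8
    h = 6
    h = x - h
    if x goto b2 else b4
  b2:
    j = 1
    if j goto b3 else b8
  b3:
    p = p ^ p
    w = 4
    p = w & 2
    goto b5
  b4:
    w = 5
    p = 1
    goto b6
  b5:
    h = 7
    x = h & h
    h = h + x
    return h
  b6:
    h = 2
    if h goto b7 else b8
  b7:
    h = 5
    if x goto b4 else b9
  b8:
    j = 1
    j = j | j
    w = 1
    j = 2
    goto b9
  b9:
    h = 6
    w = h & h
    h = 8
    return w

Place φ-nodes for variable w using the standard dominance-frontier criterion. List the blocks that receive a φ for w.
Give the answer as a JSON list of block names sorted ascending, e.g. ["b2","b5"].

Answer: ["b4", "b8", "b9"]

Analysis:
idom tree: b1←b0 b2←b0 b3←b2 b4←b1 b5←b3 b6←b4 b7←b6 b8←b0 b9←b0
Join-block Dom:
  b2: preds {b0,b1}: {b0} ∩ {b0,b1} = {b0}; idom=b0
  b4: preds {b1,b7}: {b0,b1} ∩ {b0,b1,b4,b6,b7} = {b0,b1}; idom=b1
  b8: preds {b2,b6}: {b0,b2} ∩ {b0,b1,b4,b6} = {b0}; idom=b0
  b9: preds {b7,b8}: {b0,b1,b4,b6,b7} ∩ {b0,b8} = {b0}; idom=b0

DF derivation:
  join b2 pred b0: · stop@b0
  join b2 pred b1: b1 stop@b0
  join b4 pred b1: · stop@b1
  join b4 pred b7: b7→b6→b4 stop@b1
  join b8 pred b2: b2 stop@b0
  join b8 pred b6: b6→b4→b1 stop@b0
  join b9 pred b7: b7→b6→b4→b1 stop@b0
  join b9 pred b8: b8 stop@b0
  b0: DF=∅
  b1: DF={b2,b8,b9}
  b2: DF={b8}
  b3: DF=∅
  b4: DF={b4,b8,b9}
  b5: DF=∅
  b6: DF={b4,b8,b9}
  b7: DF={b4,b9}
  b8: DF={b9}
  b9: DF=∅

φ for w: defs {b3,b4,b8,b9}
  DF⁺ = {b4,b8,b9}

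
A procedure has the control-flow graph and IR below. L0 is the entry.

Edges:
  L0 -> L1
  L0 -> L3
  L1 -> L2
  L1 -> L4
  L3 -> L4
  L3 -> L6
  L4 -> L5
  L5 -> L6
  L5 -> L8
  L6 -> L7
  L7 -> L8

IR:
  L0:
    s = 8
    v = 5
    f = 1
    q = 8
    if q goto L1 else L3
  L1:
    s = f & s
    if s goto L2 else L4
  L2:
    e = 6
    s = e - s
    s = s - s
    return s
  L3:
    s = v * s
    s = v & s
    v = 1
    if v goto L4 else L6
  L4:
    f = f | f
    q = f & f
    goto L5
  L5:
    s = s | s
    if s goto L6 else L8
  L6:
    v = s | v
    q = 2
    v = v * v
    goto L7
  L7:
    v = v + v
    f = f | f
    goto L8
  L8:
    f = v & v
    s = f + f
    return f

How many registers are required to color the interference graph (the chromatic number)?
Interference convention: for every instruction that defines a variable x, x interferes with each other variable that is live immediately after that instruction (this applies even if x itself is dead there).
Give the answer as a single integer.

Answer: 4

Derivation:
Per-block:
  L0: {f,q,s,v} / ∅
  L1: {s} / {f,s}
  L2: {e,s} / {s}
  L3: {s,v} / {s,v}
  L4: {f,q} / {f}
  L5: {s} / {s}
  L6: {q,v} / {s,v}
  L7: {f,v} / {f,v}
  L8: {f,s} / {v}

Live sets:
  L0 li=∅ lo={f,s,v}
  L1 li={f,s,v} lo={f,s,v}
  L2 li={s} lo=∅
  L3 li={f,s,v} lo={f,s,v}
  L4 li={f,s,v} lo={f,s,v}
  L5 li={f,s,v} lo={f,s,v}
  L6 li={f,s,v} lo={f,v}
  L7 li={f,v} lo={v}
  L8 li={v} lo=∅

Interfere edges:
  e: {s}
  f: {q,s,v}
  q: {f,s,v}
  s: {e,f,q,v}
  v: {f,q,s}

Chromatic number:
  {f,q,s,v} pairwise interfere (4-clique) ⇒ χ ≥ 4
  assign e→r1 f→r1 q→r2 s→r0 v→r3 — no edge inside a register ⇒ χ ≤ 4
  χ = 4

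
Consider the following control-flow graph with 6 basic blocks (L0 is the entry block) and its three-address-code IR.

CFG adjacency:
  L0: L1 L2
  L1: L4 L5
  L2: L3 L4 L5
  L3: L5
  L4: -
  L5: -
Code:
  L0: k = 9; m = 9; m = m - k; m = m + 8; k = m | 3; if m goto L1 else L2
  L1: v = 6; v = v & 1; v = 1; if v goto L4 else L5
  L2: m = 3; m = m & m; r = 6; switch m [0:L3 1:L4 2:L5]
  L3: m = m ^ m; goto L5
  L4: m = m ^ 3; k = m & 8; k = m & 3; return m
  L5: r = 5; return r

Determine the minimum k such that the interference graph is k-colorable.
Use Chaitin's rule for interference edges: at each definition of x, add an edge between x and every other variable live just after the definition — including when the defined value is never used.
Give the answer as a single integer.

Per-block:
  L0: def={k,m} ue=∅
  L1: def={v} ue=∅
  L2: def={m,r} ue=∅
  L3: def={m} ue={m}
  L4: def={k,m} ue={m}
  L5: def={r} ue=∅

Live sets:
  L0 li=∅ lo={m}
  L1 li={m} lo={m}
  L2 li=∅ lo={m}
  L3 li={m} lo=∅
  L4 li={m} lo=∅
  L5 li=∅ lo=∅

Interference:
  k↔{m}
  m↔{k,r,v}
  r↔{m}
  v↔{m}

Chromatic number:
  lower bound: {k,m} mutually conflict ⇒ χ ≥ 2
  2-colouring: c0={m}  c1={k,r,v}
  χ = 2

Answer: 2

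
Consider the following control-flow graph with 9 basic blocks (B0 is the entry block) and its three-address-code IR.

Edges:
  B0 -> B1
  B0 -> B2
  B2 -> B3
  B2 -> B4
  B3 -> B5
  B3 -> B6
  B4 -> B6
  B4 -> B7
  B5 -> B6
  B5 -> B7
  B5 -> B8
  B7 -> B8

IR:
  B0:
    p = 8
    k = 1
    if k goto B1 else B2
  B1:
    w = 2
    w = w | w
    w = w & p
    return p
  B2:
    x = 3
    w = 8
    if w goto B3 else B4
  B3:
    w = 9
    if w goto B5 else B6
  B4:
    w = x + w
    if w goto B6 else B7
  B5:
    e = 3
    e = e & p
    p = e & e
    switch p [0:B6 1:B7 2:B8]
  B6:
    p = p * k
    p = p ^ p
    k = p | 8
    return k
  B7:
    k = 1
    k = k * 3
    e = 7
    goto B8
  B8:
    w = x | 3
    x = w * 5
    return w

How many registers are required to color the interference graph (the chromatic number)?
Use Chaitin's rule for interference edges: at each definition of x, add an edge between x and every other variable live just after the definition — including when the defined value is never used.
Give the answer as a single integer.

def/use:
  B0: {k,p} / ∅
  B1: {w} / {p}
  B2: {w,x} / ∅
  B3: {w} / ∅
  B4: {w} / {w,x}
  B5: {e,p} / {p}
  B6: {k,p} / {k,p}
  B7: {e,k} / ∅
  B8: {w,x} / {x}

Liveness:
  B0: in=∅ out={k,p}
  B1: in={p} out=∅
  B2: in={k,p} out={k,p,w,x}
  B3: in={k,p,x} out={k,p,x}
  B4: in={k,p,w,x} out={k,p,x}
  B5: in={k,p,x} out={k,p,x}
  B6: in={k,p} out=∅
  B7: in={x} out={x}
  B8: in={x} out=∅

Interfere edges:
  e↔{k,p,x}
  k↔{e,p,w,x}
  p↔{e,k,w,x}
  w↔{k,p,x}
  x↔{e,k,p,w}

Chromatic number:
  {e,k,p,x} pairwise interfere (4-clique) ⇒ χ ≥ 4
  assign e→r3 k→r0 p→r1 w→r3 x→r2 — no edge inside a register ⇒ χ ≤ 4
  χ = 4

Answer: 4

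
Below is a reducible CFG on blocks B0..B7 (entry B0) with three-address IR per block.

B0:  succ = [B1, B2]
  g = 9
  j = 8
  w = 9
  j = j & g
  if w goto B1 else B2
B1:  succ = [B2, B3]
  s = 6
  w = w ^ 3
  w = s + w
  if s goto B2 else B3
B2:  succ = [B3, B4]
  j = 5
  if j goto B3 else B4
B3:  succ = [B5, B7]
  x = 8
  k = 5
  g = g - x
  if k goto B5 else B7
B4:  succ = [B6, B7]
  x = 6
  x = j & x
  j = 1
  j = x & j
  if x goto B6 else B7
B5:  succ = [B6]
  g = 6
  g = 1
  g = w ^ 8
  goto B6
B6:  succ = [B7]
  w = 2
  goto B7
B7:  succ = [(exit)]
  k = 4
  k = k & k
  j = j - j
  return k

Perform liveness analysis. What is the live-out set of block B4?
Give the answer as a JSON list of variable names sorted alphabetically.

Answer: ["j"]

Derivation:
Per-block:
  B0: {g,j,w} / ∅
  B1: {s,w} / {w}
  B2: {j} / ∅
  B3: {g,k,x} / {g}
  B4: {j,x} / {j}
  B5: {g} / {w}
  B6: {w} / ∅
  B7: {j,k} / {j}

Liveness:
  B0: in=∅ out={g,j,w}
  B1: in={g,j,w} out={g,j,w}
  B2: in={g,w} out={g,j,w}
  B3: in={g,j,w} out={j,w}
  B4: in={j} out={j}
  B5: in={j,w} out={j}
  B6: in={j} out={j}
  B7: in={j} out=∅

live-out(B4) = ["j"]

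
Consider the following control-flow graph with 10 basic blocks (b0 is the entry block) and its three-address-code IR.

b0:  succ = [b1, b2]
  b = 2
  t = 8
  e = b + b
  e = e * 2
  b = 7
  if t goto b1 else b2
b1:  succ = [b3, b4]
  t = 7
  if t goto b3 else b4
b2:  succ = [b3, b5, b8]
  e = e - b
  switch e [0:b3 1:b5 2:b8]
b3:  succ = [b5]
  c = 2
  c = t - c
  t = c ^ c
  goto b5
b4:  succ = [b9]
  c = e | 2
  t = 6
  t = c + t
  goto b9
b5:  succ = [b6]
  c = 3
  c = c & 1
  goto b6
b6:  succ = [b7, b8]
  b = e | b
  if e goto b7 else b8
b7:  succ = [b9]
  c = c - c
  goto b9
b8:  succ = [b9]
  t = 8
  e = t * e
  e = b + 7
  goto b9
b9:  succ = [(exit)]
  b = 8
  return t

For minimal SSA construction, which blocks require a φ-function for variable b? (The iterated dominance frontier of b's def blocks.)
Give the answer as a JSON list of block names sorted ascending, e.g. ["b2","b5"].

Answer: ["b8", "b9"]

Derivation:
idom tree: b1←b0 b2←b0 b3←b0 b4←b1 b5←b0 b6←b5 b7←b6 b8←b0 b9←b0
Dom at joins:
  b3: preds {b1,b2}: {b0,b1} ∩ {b0,b2} = {b0}; idom=b0
  b5: preds {b2,b3}: {b0,b2} ∩ {b0,b3} = {b0}; idom=b0
  b8: preds {b2,b6}: {b0,b2} ∩ {b0,b5,b6} = {b0}; idom=b0
  b9: preds {b4,b7,b8}: {b0,b1,b4} ∩ {b0,b5,b6,b7} ∩ {b0,b8} = {b0}; idom=b0

DF walk-up:
  b3←b1: walk b1 to b0
  b3←b2: walk b2 to b0
  b5←b2: walk b2 to b0
  b5←b3: walk b3 to b0
  b8←b2: walk b2 to b0
  b8←b6: walk b6→b5 to b0
  b9←b4: walk b4→b1 to b0
  b9←b7: walk b7→b6→b5 to b0
  b9←b8: walk b8 to b0
  b0: DF=∅
  b1: DF={b3,b9}
  b2: DF={b3,b5,b8}
  b3: DF={b5}
  b4: DF={b9}
  b5: DF={b8,b9}
  b6: DF={b8,b9}
  b7: DF={b9}
  b8: DF={b9}
  b9: DF=∅

φ for b: defs {b0,b6,b9}
  DF⁺ = {b8,b9}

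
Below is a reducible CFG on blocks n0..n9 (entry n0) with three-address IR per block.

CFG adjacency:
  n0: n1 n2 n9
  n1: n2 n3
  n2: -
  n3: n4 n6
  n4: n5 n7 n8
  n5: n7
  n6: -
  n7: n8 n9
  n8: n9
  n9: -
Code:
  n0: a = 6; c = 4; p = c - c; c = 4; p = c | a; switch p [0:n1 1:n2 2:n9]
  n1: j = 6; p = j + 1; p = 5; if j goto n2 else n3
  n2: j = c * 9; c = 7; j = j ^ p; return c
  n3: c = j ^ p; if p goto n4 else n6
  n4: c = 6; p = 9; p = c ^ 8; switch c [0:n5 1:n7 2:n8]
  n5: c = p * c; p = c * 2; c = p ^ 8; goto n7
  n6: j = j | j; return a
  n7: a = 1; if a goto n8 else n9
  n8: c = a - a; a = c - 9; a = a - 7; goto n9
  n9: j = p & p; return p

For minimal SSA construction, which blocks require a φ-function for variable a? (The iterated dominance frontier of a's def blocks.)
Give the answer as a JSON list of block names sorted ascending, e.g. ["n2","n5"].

Answer: ["n8", "n9"]

Analysis:
idom tree: n1←n0 n2←n0 n3←n1 n4←n3 n5←n4 n6←n3 n7←n4 n8←n4 n9←n0
Dom at joins:
  n2: preds {n0,n1}: {n0} ∩ {n0,n1} = {n0}; idom=n0
  n7: preds {n4,n5}: {n0,n1,n3,n4} ∩ {n0,n1,n3,n4,n5} = {n0,n1,n3,n4}; idom=n4
  n8: preds {n4,n7}: {n0,n1,n3,n4} ∩ {n0,n1,n3,n4,n7} = {n0,n1,n3,n4}; idom=n4
  n9: preds {n0,n7,n8}: {n0} ∩ {n0,n1,n3,n4,n7} ∩ {n0,n1,n3,n4,n8} = {n0}; idom=n0

Frontier:
  n2←n0: walk · to n0
  n2←n1: walk n1 to n0
  n7←n4: walk · to n4
  n7←n5: walk n5 to n4
  n8←n4: walk · to n4
  n8←n7: walk n7 to n4
  n9←n0: walk · to n0
  n9←n7: walk n7→n4→n3→n1 to n0
  n9←n8: walk n8→n4→n3→n1 to n0
  n0: DF=∅
  n1: DF={n2,n9}
  n2: DF=∅
  n3: DF={n9}
  n4: DF={n9}
  n5: DF={n7}
  n6: DF=∅
  n7: DF={n8,n9}
  n8: DF={n9}
  n9: DF=∅

φ for a: defs {n0,n7,n8}
  DF⁺ = {n8,n9}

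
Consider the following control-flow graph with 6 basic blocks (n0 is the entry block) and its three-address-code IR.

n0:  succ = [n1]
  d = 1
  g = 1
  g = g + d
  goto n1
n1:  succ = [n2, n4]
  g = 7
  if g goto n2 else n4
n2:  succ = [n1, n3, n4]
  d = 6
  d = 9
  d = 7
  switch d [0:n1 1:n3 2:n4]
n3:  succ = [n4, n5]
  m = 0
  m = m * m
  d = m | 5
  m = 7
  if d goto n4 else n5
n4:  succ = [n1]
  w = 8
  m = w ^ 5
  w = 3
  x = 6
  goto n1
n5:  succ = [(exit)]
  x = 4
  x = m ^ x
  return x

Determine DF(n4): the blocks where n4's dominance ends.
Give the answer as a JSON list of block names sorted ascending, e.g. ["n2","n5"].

Answer: ["n1"]

Derivation:
idom tree: n1←n0 n2←n1 n3←n2 n4←n1 n5←n3
Dom∩ at merges:
  n1: preds {n0,n2,n4}: {n0} ∩ {n0,n1,n2} ∩ {n0,n1,n4} = {n0}; idom=n0
  n4: preds {n1,n2,n3}: {n0,n1} ∩ {n0,n1,n2} ∩ {n0,n1,n2,n3} = {n0,n1}; idom=n1

Frontier:
  join n1 pred n0: · stop@n0
  join n1 pred n2: n2→n1 stop@n0
  join n1 pred n4: n4→n1 stop@n0
  join n4 pred n1: · stop@n1
  join n4 pred n2: n2 stop@n1
  join n4 pred n3: n3→n2 stop@n1
  n0: DF=∅
  n1: DF={n1}
  n2: DF={n1,n4}
  n3: DF={n4}
  n4: DF={n1}
  n5: DF=∅

DF(n4) = ["n1"]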